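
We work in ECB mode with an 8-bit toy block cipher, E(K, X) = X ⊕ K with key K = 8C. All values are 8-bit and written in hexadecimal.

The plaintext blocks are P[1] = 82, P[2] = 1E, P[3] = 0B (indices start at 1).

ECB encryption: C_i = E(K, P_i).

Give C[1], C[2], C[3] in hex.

C[1]: E(K, 82) = 0E.
C[2]: E(K, 1E) = 92.
C[3]: E(K, 0B) = 87.

C[1] = 0E, C[2] = 92, C[3] = 87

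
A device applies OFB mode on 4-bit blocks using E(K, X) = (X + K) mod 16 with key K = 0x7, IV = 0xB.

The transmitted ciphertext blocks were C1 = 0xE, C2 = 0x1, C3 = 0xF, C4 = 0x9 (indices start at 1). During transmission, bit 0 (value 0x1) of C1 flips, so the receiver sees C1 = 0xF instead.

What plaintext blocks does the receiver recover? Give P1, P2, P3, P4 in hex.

P1 = 0xD, P2 = 0x8, P3 = 0xF, P4 = 0xE

OFB decryption: S_i = E(K, S_{i−1}) with S_{0} = IV; P_i = C_i ⊕ S_i.
Only C1 changed, to 0xF. In OFB, a change in C_i flips the same bit in P_i only; the keystream is unaffected. Decrypting the received ciphertext:
P1: S = E(K, 0xB) = 0x2; 0xF ⊕ 0x2 = 0xD.
P2: S = E(K, 0x2) = 0x9; 0x1 ⊕ 0x9 = 0x8.
P3: S = E(K, 0x9) = 0x0; 0xF ⊕ 0x0 = 0xF.
P4: S = E(K, 0x0) = 0x7; 0x9 ⊕ 0x7 = 0xE.
Blocks that differ from the original plaintext: P1.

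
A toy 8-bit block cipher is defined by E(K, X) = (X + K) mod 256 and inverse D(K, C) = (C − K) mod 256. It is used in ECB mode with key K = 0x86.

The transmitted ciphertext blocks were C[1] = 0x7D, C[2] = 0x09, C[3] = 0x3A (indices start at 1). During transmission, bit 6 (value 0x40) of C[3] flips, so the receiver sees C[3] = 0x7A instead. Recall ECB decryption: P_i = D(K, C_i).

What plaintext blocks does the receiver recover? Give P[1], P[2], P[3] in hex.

Only C[3] changed, to 0x7A. In ECB, a change in C_i affects only P_i. Decrypting the received ciphertext:
P[1]: D(K, 0x7D) = 0xF7.
P[2]: D(K, 0x09) = 0x83.
P[3]: D(K, 0x7A) = 0xF4.
Blocks that differ from the original plaintext: P[3].

P[1] = 0xF7, P[2] = 0x83, P[3] = 0xF4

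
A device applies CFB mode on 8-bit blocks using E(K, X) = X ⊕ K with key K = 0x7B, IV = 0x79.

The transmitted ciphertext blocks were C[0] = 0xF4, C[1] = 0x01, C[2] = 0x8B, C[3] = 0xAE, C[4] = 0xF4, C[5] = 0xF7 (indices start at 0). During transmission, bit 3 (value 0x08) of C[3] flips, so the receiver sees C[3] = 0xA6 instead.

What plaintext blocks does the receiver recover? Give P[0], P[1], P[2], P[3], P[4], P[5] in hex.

P[0] = 0xF6, P[1] = 0x8E, P[2] = 0xF1, P[3] = 0x56, P[4] = 0x29, P[5] = 0x78

CFB decryption: P_i = C_i ⊕ E(K, C_{i−1}), with C_{−1} = IV.
Only C[3] changed, to 0xA6. In CFB, a change in C_i flips the same bit in P_i and garbles P_{i+1}. Decrypting the received ciphertext:
P[0]: E(K, 0x79) = 0x02; 0xF4 ⊕ 0x02 = 0xF6.
P[1]: E(K, 0xF4) = 0x8F; 0x01 ⊕ 0x8F = 0x8E.
P[2]: E(K, 0x01) = 0x7A; 0x8B ⊕ 0x7A = 0xF1.
P[3]: E(K, 0x8B) = 0xF0; 0xA6 ⊕ 0xF0 = 0x56.
P[4]: E(K, 0xA6) = 0xDD; 0xF4 ⊕ 0xDD = 0x29.
P[5]: E(K, 0xF4) = 0x8F; 0xF7 ⊕ 0x8F = 0x78.
Blocks that differ from the original plaintext: P[3], P[4].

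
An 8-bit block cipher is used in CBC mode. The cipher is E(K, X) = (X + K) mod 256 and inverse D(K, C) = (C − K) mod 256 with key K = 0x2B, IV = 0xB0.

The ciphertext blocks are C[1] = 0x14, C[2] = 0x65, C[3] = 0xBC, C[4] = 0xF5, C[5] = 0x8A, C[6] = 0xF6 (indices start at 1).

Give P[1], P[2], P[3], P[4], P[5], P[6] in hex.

CBC decryption: P_i = D(K, C_i) ⊕ C_{i−1}, with C_{0} = IV.
P[1]: D(K, 0x14) = 0xE9; 0xE9 ⊕ 0xB0 = 0x59.
P[2]: D(K, 0x65) = 0x3A; 0x3A ⊕ 0x14 = 0x2E.
P[3]: D(K, 0xBC) = 0x91; 0x91 ⊕ 0x65 = 0xF4.
P[4]: D(K, 0xF5) = 0xCA; 0xCA ⊕ 0xBC = 0x76.
P[5]: D(K, 0x8A) = 0x5F; 0x5F ⊕ 0xF5 = 0xAA.
P[6]: D(K, 0xF6) = 0xCB; 0xCB ⊕ 0x8A = 0x41.

P[1] = 0x59, P[2] = 0x2E, P[3] = 0xF4, P[4] = 0x76, P[5] = 0xAA, P[6] = 0x41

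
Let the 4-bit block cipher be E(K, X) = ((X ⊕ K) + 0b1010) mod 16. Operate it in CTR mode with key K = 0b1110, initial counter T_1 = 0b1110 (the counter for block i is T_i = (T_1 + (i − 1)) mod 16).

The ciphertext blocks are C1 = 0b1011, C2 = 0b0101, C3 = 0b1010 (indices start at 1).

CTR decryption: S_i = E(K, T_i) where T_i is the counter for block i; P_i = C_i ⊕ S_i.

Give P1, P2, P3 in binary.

P1: T = 0b1110, S = E(K, T) = 0b1010; 0b1011 ⊕ 0b1010 = 0b0001.
P2: T = 0b1111, S = E(K, T) = 0b1011; 0b0101 ⊕ 0b1011 = 0b1110.
P3: T = 0b0000, S = E(K, T) = 0b1000; 0b1010 ⊕ 0b1000 = 0b0010.

P1 = 0b0001, P2 = 0b1110, P3 = 0b0010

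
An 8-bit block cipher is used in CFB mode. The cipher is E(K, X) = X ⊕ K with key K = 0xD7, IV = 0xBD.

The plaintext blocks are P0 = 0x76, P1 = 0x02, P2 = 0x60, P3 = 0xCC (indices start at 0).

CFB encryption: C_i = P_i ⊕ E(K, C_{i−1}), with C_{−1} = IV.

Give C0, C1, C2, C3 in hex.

C0: E(K, 0xBD) = 0x6A; 0x76 ⊕ 0x6A = 0x1C.
C1: E(K, 0x1C) = 0xCB; 0x02 ⊕ 0xCB = 0xC9.
C2: E(K, 0xC9) = 0x1E; 0x60 ⊕ 0x1E = 0x7E.
C3: E(K, 0x7E) = 0xA9; 0xCC ⊕ 0xA9 = 0x65.

C0 = 0x1C, C1 = 0xC9, C2 = 0x7E, C3 = 0x65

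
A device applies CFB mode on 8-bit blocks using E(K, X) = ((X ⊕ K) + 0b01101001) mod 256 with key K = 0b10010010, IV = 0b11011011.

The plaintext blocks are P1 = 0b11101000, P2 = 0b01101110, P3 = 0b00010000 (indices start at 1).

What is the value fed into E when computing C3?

0b01011111

CFB encryption: C_i = P_i ⊕ E(K, C_{i−1}), with C_{0} = IV.
C1: E(K, 0b11011011) = 0b10110010; 0b11101000 ⊕ 0b10110010 = 0b01011010.
C2: E(K, 0b01011010) = 0b00110001; 0b01101110 ⊕ 0b00110001 = 0b01011111.
C3: E(K, 0b01011111) = 0b00110110; 0b00010000 ⊕ 0b00110110 = 0b00100110.
So the input to E for block 3 is 0b01011111.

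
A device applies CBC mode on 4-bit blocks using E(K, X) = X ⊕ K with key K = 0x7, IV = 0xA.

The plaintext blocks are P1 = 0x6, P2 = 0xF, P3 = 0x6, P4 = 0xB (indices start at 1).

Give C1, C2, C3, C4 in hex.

CBC encryption: C_i = E(K, P_i ⊕ C_{i−1}), with C_{0} = IV.
C1: P1 ⊕ 0xA = 0xC; E(K, 0xC) = 0xB.
C2: P2 ⊕ 0xB = 0x4; E(K, 0x4) = 0x3.
C3: P3 ⊕ 0x3 = 0x5; E(K, 0x5) = 0x2.
C4: P4 ⊕ 0x2 = 0x9; E(K, 0x9) = 0xE.

C1 = 0xB, C2 = 0x3, C3 = 0x2, C4 = 0xE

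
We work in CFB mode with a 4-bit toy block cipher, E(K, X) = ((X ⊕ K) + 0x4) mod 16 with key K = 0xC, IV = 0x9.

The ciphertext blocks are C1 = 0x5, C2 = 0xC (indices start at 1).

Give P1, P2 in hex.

CFB decryption: P_i = C_i ⊕ E(K, C_{i−1}), with C_{0} = IV.
P1: E(K, 0x9) = 0x9; 0x5 ⊕ 0x9 = 0xC.
P2: E(K, 0x5) = 0xD; 0xC ⊕ 0xD = 0x1.

P1 = 0xC, P2 = 0x1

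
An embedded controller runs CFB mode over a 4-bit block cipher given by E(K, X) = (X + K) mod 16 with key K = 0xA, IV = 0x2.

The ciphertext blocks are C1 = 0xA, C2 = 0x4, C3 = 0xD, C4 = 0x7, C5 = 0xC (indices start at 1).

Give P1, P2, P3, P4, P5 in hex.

CFB decryption: P_i = C_i ⊕ E(K, C_{i−1}), with C_{0} = IV.
P1: E(K, 0x2) = 0xC; 0xA ⊕ 0xC = 0x6.
P2: E(K, 0xA) = 0x4; 0x4 ⊕ 0x4 = 0x0.
P3: E(K, 0x4) = 0xE; 0xD ⊕ 0xE = 0x3.
P4: E(K, 0xD) = 0x7; 0x7 ⊕ 0x7 = 0x0.
P5: E(K, 0x7) = 0x1; 0xC ⊕ 0x1 = 0xD.

P1 = 0x6, P2 = 0x0, P3 = 0x3, P4 = 0x0, P5 = 0xD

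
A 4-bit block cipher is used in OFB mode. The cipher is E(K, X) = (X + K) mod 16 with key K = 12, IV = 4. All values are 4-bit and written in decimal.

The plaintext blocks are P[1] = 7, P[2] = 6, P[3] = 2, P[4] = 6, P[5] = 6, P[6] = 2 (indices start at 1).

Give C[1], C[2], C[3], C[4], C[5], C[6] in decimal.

OFB encryption: S_i = E(K, S_{i−1}) with S_{0} = IV; C_i = P_i ⊕ S_i.
C[1]: S = E(K, 4) = 0; 7 ⊕ 0 = 7.
C[2]: S = E(K, 0) = 12; 6 ⊕ 12 = 10.
C[3]: S = E(K, 12) = 8; 2 ⊕ 8 = 10.
C[4]: S = E(K, 8) = 4; 6 ⊕ 4 = 2.
C[5]: S = E(K, 4) = 0; 6 ⊕ 0 = 6.
C[6]: S = E(K, 0) = 12; 2 ⊕ 12 = 14.

C[1] = 7, C[2] = 10, C[3] = 10, C[4] = 2, C[5] = 6, C[6] = 14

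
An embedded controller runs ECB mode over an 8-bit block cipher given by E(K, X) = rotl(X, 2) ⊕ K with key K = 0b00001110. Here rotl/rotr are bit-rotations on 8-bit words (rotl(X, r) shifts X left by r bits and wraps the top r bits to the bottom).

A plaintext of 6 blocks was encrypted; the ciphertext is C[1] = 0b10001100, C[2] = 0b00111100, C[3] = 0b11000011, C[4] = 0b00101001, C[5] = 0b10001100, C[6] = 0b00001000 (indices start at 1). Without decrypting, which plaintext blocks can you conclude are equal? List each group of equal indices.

ECB encrypts each block independently with the same key, so equal ciphertext blocks imply equal plaintext blocks.
C[1] = C[5] = 0b10001100, so P[1] = P[5].

P[1] = P[5]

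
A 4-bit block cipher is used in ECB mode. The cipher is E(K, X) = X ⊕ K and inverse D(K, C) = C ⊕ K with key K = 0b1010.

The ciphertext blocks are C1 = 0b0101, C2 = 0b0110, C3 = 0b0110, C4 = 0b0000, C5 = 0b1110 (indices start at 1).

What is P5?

P5 = 0b0100

ECB decryption: P_i = D(K, C_i).
P5: D(K, 0b1110) = 0b0100.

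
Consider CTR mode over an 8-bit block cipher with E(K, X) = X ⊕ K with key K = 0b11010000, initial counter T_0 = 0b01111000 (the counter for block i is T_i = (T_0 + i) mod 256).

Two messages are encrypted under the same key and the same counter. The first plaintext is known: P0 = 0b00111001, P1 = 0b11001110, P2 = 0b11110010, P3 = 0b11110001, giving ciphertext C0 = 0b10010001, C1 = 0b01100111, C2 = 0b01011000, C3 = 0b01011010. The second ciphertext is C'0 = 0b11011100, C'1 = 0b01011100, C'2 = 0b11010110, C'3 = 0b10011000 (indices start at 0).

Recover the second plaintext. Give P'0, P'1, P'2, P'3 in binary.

In CTR with a reused counter, both messages share the same keystream S_i, so C_i ⊕ C'_i = P_i ⊕ P'_i and thus P'_i = P_i ⊕ C_i ⊕ C'_i.
P'0: 0b00111001 ⊕ 0b10010001 ⊕ 0b11011100 = 0b01110100.
P'1: 0b11001110 ⊕ 0b01100111 ⊕ 0b01011100 = 0b11110101.
P'2: 0b11110010 ⊕ 0b01011000 ⊕ 0b11010110 = 0b01111100.
P'3: 0b11110001 ⊕ 0b01011010 ⊕ 0b10011000 = 0b00110011.

P'0 = 0b01110100, P'1 = 0b11110101, P'2 = 0b01111100, P'3 = 0b00110011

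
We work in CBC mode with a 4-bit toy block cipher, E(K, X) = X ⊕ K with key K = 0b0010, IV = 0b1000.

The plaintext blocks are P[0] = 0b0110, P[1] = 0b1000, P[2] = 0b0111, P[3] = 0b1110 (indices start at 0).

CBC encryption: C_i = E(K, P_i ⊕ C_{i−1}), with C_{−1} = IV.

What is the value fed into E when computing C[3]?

C[0]: P[0] ⊕ 0b1000 = 0b1110; E(K, 0b1110) = 0b1100.
C[1]: P[1] ⊕ 0b1100 = 0b0100; E(K, 0b0100) = 0b0110.
C[2]: P[2] ⊕ 0b0110 = 0b0001; E(K, 0b0001) = 0b0011.
C[3]: P[3] ⊕ 0b0011 = 0b1101; E(K, 0b1101) = 0b1111.
So the input to E for block [3] is 0b1101.

0b1101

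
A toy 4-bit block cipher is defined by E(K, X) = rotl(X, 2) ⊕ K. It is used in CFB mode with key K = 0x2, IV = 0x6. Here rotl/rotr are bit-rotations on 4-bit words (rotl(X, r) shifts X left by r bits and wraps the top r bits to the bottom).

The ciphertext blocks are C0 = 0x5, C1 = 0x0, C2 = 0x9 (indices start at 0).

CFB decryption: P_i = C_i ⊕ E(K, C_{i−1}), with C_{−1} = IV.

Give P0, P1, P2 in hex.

P0: E(K, 0x6) = 0xB; 0x5 ⊕ 0xB = 0xE.
P1: E(K, 0x5) = 0x7; 0x0 ⊕ 0x7 = 0x7.
P2: E(K, 0x0) = 0x2; 0x9 ⊕ 0x2 = 0xB.

P0 = 0xE, P1 = 0x7, P2 = 0xB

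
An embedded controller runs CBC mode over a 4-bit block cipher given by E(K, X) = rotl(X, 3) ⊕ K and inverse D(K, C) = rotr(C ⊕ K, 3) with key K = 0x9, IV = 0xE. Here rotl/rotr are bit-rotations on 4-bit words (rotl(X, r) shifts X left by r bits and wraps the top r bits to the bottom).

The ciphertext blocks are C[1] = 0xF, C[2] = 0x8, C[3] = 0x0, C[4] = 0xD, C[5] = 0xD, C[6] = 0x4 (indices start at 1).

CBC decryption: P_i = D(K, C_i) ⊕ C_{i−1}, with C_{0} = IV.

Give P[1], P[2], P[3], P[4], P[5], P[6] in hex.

P[1]: D(K, 0xF) = 0xC; 0xC ⊕ 0xE = 0x2.
P[2]: D(K, 0x8) = 0x2; 0x2 ⊕ 0xF = 0xD.
P[3]: D(K, 0x0) = 0x3; 0x3 ⊕ 0x8 = 0xB.
P[4]: D(K, 0xD) = 0x8; 0x8 ⊕ 0x0 = 0x8.
P[5]: D(K, 0xD) = 0x8; 0x8 ⊕ 0xD = 0x5.
P[6]: D(K, 0x4) = 0xB; 0xB ⊕ 0xD = 0x6.

P[1] = 0x2, P[2] = 0xD, P[3] = 0xB, P[4] = 0x8, P[5] = 0x5, P[6] = 0x6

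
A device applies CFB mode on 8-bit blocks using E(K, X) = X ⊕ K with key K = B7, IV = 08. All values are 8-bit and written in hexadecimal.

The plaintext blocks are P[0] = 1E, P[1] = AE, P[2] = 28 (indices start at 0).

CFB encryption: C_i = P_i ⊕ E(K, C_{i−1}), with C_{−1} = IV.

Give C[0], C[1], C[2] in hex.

C[0]: E(K, 08) = BF; 1E ⊕ BF = A1.
C[1]: E(K, A1) = 16; AE ⊕ 16 = B8.
C[2]: E(K, B8) = 0F; 28 ⊕ 0F = 27.

C[0] = A1, C[1] = B8, C[2] = 27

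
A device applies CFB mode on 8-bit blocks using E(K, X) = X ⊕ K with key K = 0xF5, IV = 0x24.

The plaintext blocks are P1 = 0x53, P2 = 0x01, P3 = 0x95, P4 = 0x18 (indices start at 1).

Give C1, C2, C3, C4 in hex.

C1 = 0x82, C2 = 0x76, C3 = 0x16, C4 = 0xFB

CFB encryption: C_i = P_i ⊕ E(K, C_{i−1}), with C_{0} = IV.
C1: E(K, 0x24) = 0xD1; 0x53 ⊕ 0xD1 = 0x82.
C2: E(K, 0x82) = 0x77; 0x01 ⊕ 0x77 = 0x76.
C3: E(K, 0x76) = 0x83; 0x95 ⊕ 0x83 = 0x16.
C4: E(K, 0x16) = 0xE3; 0x18 ⊕ 0xE3 = 0xFB.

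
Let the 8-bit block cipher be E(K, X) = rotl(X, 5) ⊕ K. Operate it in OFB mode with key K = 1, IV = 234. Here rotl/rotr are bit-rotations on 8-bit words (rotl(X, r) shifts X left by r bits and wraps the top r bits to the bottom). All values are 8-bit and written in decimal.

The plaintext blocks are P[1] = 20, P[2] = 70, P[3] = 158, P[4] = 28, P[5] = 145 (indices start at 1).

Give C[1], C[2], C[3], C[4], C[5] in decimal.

OFB encryption: S_i = E(K, S_{i−1}) with S_{0} = IV; C_i = P_i ⊕ S_i.
C[1]: S = E(K, 234) = 92; 20 ⊕ 92 = 72.
C[2]: S = E(K, 92) = 138; 70 ⊕ 138 = 204.
C[3]: S = E(K, 138) = 80; 158 ⊕ 80 = 206.
C[4]: S = E(K, 80) = 11; 28 ⊕ 11 = 23.
C[5]: S = E(K, 11) = 96; 145 ⊕ 96 = 241.

C[1] = 72, C[2] = 204, C[3] = 206, C[4] = 23, C[5] = 241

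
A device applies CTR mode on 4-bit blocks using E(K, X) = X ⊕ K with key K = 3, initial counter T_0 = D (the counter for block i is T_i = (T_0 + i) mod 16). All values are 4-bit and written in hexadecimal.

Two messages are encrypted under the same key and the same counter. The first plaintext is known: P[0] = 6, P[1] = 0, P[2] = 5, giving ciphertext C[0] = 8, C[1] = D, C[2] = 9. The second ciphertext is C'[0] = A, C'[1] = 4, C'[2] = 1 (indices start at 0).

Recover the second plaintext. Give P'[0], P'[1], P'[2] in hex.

In CTR with a reused counter, both messages share the same keystream S_i, so C_i ⊕ C'_i = P_i ⊕ P'_i and thus P'_i = P_i ⊕ C_i ⊕ C'_i.
P'[0]: 6 ⊕ 8 ⊕ A = 4.
P'[1]: 0 ⊕ D ⊕ 4 = 9.
P'[2]: 5 ⊕ 9 ⊕ 1 = D.

P'[0] = 4, P'[1] = 9, P'[2] = D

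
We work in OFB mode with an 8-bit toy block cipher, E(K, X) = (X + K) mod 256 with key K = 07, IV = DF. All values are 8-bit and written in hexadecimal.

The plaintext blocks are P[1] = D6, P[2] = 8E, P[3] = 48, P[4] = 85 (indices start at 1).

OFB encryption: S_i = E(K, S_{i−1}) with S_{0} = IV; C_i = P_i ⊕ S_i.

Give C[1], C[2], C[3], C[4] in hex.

C[1]: S = E(K, DF) = E6; D6 ⊕ E6 = 30.
C[2]: S = E(K, E6) = ED; 8E ⊕ ED = 63.
C[3]: S = E(K, ED) = F4; 48 ⊕ F4 = BC.
C[4]: S = E(K, F4) = FB; 85 ⊕ FB = 7E.

C[1] = 30, C[2] = 63, C[3] = BC, C[4] = 7E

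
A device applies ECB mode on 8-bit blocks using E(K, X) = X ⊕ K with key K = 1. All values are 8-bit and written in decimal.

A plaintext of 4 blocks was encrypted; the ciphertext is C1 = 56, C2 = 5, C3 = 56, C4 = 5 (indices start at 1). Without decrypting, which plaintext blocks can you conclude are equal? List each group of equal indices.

ECB encrypts each block independently with the same key, so equal ciphertext blocks imply equal plaintext blocks.
C1 = C3 = 56, so P1 = P3.
C2 = C4 = 5, so P2 = P4.

P1 = P3; P2 = P4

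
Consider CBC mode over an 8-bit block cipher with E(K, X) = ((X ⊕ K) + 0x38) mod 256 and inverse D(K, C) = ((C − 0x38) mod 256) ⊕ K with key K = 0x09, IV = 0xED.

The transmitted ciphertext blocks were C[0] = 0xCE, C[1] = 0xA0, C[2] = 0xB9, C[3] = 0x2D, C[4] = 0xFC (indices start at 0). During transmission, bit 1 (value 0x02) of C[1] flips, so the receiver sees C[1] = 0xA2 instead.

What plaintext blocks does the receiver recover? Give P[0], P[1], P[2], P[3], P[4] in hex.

CBC decryption: P_i = D(K, C_i) ⊕ C_{i−1}, with C_{−1} = IV.
Only C[1] changed, to 0xA2. In CBC, a change in C_i garbles P_i and flips the same bit in P_{i+1}. Decrypting the received ciphertext:
P[0]: D(K, 0xCE) = 0x9F; 0x9F ⊕ 0xED = 0x72.
P[1]: D(K, 0xA2) = 0x63; 0x63 ⊕ 0xCE = 0xAD.
P[2]: D(K, 0xB9) = 0x88; 0x88 ⊕ 0xA2 = 0x2A.
P[3]: D(K, 0x2D) = 0xFC; 0xFC ⊕ 0xB9 = 0x45.
P[4]: D(K, 0xFC) = 0xCD; 0xCD ⊕ 0x2D = 0xE0.
Blocks that differ from the original plaintext: P[1], P[2].

P[0] = 0x72, P[1] = 0xAD, P[2] = 0x2A, P[3] = 0x45, P[4] = 0xE0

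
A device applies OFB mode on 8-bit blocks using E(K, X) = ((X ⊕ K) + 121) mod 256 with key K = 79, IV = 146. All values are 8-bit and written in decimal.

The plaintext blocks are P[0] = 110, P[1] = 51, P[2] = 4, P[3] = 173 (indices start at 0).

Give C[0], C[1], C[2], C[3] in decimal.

C[0] = 56, C[1] = 161, C[2] = 82, C[3] = 63

OFB encryption: S_i = E(K, S_{i−1}) with S_{−1} = IV; C_i = P_i ⊕ S_i.
C[0]: S = E(K, 146) = 86; 110 ⊕ 86 = 56.
C[1]: S = E(K, 86) = 146; 51 ⊕ 146 = 161.
C[2]: S = E(K, 146) = 86; 4 ⊕ 86 = 82.
C[3]: S = E(K, 86) = 146; 173 ⊕ 146 = 63.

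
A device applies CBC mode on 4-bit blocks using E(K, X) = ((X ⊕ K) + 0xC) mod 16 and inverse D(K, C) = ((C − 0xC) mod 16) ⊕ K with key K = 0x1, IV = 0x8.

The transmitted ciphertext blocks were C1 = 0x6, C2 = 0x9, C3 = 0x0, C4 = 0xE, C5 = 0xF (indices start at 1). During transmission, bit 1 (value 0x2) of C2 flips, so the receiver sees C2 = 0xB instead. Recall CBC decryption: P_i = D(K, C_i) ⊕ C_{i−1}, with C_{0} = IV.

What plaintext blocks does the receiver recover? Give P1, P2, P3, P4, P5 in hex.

Only C2 changed, to 0xB. In CBC, a change in C_i garbles P_i and flips the same bit in P_{i+1}. Decrypting the received ciphertext:
P1: D(K, 0x6) = 0xB; 0xB ⊕ 0x8 = 0x3.
P2: D(K, 0xB) = 0xE; 0xE ⊕ 0x6 = 0x8.
P3: D(K, 0x0) = 0x5; 0x5 ⊕ 0xB = 0xE.
P4: D(K, 0xE) = 0x3; 0x3 ⊕ 0x0 = 0x3.
P5: D(K, 0xF) = 0x2; 0x2 ⊕ 0xE = 0xC.
Blocks that differ from the original plaintext: P2, P3.

P1 = 0x3, P2 = 0x8, P3 = 0xE, P4 = 0x3, P5 = 0xC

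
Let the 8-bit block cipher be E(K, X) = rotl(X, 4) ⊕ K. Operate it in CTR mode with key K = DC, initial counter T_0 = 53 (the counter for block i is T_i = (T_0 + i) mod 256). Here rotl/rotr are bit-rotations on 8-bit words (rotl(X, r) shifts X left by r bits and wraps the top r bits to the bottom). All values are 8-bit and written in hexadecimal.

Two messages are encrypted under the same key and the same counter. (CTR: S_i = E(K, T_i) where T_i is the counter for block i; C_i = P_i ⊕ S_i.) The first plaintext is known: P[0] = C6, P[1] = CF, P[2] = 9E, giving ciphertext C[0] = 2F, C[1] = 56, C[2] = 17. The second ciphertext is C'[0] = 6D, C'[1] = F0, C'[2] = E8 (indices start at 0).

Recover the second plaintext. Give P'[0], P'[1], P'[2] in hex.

In CTR with a reused counter, both messages share the same keystream S_i, so C_i ⊕ C'_i = P_i ⊕ P'_i and thus P'_i = P_i ⊕ C_i ⊕ C'_i.
P'[0]: C6 ⊕ 2F ⊕ 6D = 84.
P'[1]: CF ⊕ 56 ⊕ F0 = 69.
P'[2]: 9E ⊕ 17 ⊕ E8 = 61.

P'[0] = 84, P'[1] = 69, P'[2] = 61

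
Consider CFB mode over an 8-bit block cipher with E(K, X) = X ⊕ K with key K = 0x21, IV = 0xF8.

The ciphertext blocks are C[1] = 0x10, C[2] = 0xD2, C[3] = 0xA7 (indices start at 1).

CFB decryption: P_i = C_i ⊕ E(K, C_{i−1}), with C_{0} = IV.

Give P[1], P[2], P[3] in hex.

P[1] = 0xC9, P[2] = 0xE3, P[3] = 0x54

P[1]: E(K, 0xF8) = 0xD9; 0x10 ⊕ 0xD9 = 0xC9.
P[2]: E(K, 0x10) = 0x31; 0xD2 ⊕ 0x31 = 0xE3.
P[3]: E(K, 0xD2) = 0xF3; 0xA7 ⊕ 0xF3 = 0x54.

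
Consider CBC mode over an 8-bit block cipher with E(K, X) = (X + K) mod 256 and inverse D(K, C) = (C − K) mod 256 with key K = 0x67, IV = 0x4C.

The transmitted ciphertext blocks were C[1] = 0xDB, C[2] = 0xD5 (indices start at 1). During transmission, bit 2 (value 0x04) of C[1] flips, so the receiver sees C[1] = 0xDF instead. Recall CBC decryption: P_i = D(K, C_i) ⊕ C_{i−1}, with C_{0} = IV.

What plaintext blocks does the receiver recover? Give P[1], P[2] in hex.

Only C[1] changed, to 0xDF. In CBC, a change in C_i garbles P_i and flips the same bit in P_{i+1}. Decrypting the received ciphertext:
P[1]: D(K, 0xDF) = 0x78; 0x78 ⊕ 0x4C = 0x34.
P[2]: D(K, 0xD5) = 0x6E; 0x6E ⊕ 0xDF = 0xB1.
Blocks that differ from the original plaintext: P[1], P[2].

P[1] = 0x34, P[2] = 0xB1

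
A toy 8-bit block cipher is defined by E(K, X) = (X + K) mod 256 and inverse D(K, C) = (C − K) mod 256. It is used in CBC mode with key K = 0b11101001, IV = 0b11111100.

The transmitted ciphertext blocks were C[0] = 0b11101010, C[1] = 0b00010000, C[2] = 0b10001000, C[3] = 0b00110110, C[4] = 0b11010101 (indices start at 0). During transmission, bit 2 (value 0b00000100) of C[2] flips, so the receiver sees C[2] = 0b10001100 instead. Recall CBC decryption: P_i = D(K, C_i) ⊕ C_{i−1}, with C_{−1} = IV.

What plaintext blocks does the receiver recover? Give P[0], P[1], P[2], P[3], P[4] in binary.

P[0] = 0b11111101, P[1] = 0b11001101, P[2] = 0b10110011, P[3] = 0b11000001, P[4] = 0b11011010

Only C[2] changed, to 0b10001100. In CBC, a change in C_i garbles P_i and flips the same bit in P_{i+1}. Decrypting the received ciphertext:
P[0]: D(K, 0b11101010) = 0b00000001; 0b00000001 ⊕ 0b11111100 = 0b11111101.
P[1]: D(K, 0b00010000) = 0b00100111; 0b00100111 ⊕ 0b11101010 = 0b11001101.
P[2]: D(K, 0b10001100) = 0b10100011; 0b10100011 ⊕ 0b00010000 = 0b10110011.
P[3]: D(K, 0b00110110) = 0b01001101; 0b01001101 ⊕ 0b10001100 = 0b11000001.
P[4]: D(K, 0b11010101) = 0b11101100; 0b11101100 ⊕ 0b00110110 = 0b11011010.
Blocks that differ from the original plaintext: P[2], P[3].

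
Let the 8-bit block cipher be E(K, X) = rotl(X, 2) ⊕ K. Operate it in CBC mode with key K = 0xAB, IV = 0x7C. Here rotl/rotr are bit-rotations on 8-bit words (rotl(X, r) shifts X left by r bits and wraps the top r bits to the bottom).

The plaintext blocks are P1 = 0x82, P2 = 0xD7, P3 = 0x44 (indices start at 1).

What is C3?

C3 = 0x6C

CBC encryption: C_i = E(K, P_i ⊕ C_{i−1}), with C_{0} = IV.
C1: P1 ⊕ 0x7C = 0xFE; E(K, 0xFE) = 0x50.
C2: P2 ⊕ 0x50 = 0x87; E(K, 0x87) = 0xB5.
C3: P3 ⊕ 0xB5 = 0xF1; E(K, 0xF1) = 0x6C.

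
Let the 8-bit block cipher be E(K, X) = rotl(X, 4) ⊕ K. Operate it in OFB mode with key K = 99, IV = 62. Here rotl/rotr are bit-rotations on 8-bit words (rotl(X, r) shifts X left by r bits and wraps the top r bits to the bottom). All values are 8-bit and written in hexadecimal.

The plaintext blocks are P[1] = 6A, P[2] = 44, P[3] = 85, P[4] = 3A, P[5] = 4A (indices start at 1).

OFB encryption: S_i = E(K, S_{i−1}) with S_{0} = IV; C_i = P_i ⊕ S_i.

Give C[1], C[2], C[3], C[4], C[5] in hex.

C[1] = D5, C[2] = 26, C[3] = 3A, C[4] = 58, C[5] = F5

C[1]: S = E(K, 62) = BF; 6A ⊕ BF = D5.
C[2]: S = E(K, BF) = 62; 44 ⊕ 62 = 26.
C[3]: S = E(K, 62) = BF; 85 ⊕ BF = 3A.
C[4]: S = E(K, BF) = 62; 3A ⊕ 62 = 58.
C[5]: S = E(K, 62) = BF; 4A ⊕ BF = F5.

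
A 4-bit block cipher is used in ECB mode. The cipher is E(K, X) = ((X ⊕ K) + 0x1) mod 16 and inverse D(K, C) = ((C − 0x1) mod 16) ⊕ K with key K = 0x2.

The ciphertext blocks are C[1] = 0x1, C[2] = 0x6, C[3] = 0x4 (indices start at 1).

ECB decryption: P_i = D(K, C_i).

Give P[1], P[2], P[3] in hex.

P[1] = 0x2, P[2] = 0x7, P[3] = 0x1

P[1]: D(K, 0x1) = 0x2.
P[2]: D(K, 0x6) = 0x7.
P[3]: D(K, 0x4) = 0x1.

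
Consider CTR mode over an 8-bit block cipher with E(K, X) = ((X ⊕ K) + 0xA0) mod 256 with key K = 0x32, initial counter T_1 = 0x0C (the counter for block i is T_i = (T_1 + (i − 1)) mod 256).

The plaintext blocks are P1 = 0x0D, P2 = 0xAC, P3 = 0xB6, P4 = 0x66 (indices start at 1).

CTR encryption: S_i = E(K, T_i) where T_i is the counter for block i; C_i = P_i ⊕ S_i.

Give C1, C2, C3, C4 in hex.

C1 = 0xD3, C2 = 0x73, C3 = 0x6A, C4 = 0xBB

C1: T = 0x0C, S = E(K, T) = 0xDE; 0x0D ⊕ 0xDE = 0xD3.
C2: T = 0x0D, S = E(K, T) = 0xDF; 0xAC ⊕ 0xDF = 0x73.
C3: T = 0x0E, S = E(K, T) = 0xDC; 0xB6 ⊕ 0xDC = 0x6A.
C4: T = 0x0F, S = E(K, T) = 0xDD; 0x66 ⊕ 0xDD = 0xBB.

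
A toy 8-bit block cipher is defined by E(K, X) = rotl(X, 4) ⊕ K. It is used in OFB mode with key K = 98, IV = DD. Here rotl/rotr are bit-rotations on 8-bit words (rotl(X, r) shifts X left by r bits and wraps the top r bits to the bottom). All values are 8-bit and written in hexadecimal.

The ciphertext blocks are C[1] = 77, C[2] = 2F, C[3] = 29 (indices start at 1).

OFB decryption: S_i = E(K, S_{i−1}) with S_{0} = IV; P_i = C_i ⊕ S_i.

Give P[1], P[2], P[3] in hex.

P[1] = 32, P[2] = E3, P[3] = 7D

P[1]: S = E(K, DD) = 45; 77 ⊕ 45 = 32.
P[2]: S = E(K, 45) = CC; 2F ⊕ CC = E3.
P[3]: S = E(K, CC) = 54; 29 ⊕ 54 = 7D.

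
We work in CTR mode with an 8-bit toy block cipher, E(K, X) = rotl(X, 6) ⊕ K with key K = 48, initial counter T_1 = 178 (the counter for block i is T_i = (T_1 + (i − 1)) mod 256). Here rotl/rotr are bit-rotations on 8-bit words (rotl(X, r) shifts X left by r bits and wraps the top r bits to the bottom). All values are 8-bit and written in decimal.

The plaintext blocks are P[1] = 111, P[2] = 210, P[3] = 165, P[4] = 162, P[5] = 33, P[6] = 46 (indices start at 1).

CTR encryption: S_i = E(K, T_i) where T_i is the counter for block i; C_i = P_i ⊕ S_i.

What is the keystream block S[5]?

C[1]: T = 178, S = E(K, T) = 156; 111 ⊕ 156 = 243.
C[2]: T = 179, S = E(K, T) = 220; 210 ⊕ 220 = 14.
C[3]: T = 180, S = E(K, T) = 29; 165 ⊕ 29 = 184.
C[4]: T = 181, S = E(K, T) = 93; 162 ⊕ 93 = 255.
C[5]: T = 182, S = E(K, T) = 157; 33 ⊕ 157 = 188.
So S[5] = 157.

157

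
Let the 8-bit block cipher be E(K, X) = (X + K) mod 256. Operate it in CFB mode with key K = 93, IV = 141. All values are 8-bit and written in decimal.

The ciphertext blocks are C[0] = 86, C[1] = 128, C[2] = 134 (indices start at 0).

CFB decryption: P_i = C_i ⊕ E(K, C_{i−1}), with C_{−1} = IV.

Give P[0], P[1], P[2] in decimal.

P[0] = 188, P[1] = 51, P[2] = 91

P[0]: E(K, 141) = 234; 86 ⊕ 234 = 188.
P[1]: E(K, 86) = 179; 128 ⊕ 179 = 51.
P[2]: E(K, 128) = 221; 134 ⊕ 221 = 91.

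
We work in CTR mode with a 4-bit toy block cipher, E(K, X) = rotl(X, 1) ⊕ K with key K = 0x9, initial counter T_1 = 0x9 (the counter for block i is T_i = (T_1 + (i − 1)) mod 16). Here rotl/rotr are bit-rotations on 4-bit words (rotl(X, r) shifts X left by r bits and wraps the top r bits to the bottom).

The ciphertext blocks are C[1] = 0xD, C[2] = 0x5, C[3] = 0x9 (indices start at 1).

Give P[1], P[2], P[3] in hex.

CTR decryption: S_i = E(K, T_i) where T_i is the counter for block i; P_i = C_i ⊕ S_i.
P[1]: T = 0x9, S = E(K, T) = 0xA; 0xD ⊕ 0xA = 0x7.
P[2]: T = 0xA, S = E(K, T) = 0xC; 0x5 ⊕ 0xC = 0x9.
P[3]: T = 0xB, S = E(K, T) = 0xE; 0x9 ⊕ 0xE = 0x7.

P[1] = 0x7, P[2] = 0x9, P[3] = 0x7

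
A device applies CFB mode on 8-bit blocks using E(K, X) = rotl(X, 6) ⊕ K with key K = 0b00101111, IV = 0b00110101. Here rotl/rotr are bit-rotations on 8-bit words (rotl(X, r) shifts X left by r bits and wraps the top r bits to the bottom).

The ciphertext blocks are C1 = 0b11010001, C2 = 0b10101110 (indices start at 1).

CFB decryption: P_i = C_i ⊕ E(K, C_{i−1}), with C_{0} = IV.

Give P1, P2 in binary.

P1: E(K, 0b00110101) = 0b01100010; 0b11010001 ⊕ 0b01100010 = 0b10110011.
P2: E(K, 0b11010001) = 0b01011011; 0b10101110 ⊕ 0b01011011 = 0b11110101.

P1 = 0b10110011, P2 = 0b11110101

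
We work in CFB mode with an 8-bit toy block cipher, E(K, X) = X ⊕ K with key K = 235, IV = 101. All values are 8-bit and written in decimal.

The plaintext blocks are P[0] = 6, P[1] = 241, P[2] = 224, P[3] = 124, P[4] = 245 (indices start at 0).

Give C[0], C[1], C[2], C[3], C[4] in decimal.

CFB encryption: C_i = P_i ⊕ E(K, C_{i−1}), with C_{−1} = IV.
C[0]: E(K, 101) = 142; 6 ⊕ 142 = 136.
C[1]: E(K, 136) = 99; 241 ⊕ 99 = 146.
C[2]: E(K, 146) = 121; 224 ⊕ 121 = 153.
C[3]: E(K, 153) = 114; 124 ⊕ 114 = 14.
C[4]: E(K, 14) = 229; 245 ⊕ 229 = 16.

C[0] = 136, C[1] = 146, C[2] = 153, C[3] = 14, C[4] = 16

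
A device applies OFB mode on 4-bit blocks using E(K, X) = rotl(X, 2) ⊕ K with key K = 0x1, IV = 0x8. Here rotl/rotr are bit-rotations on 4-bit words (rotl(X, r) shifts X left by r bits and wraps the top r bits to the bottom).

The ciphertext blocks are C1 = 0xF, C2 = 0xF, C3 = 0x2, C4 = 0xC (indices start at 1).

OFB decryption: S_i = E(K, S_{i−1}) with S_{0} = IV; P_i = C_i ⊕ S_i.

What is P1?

P1: S = E(K, 0x8) = 0x3; 0xF ⊕ 0x3 = 0xC.

P1 = 0xC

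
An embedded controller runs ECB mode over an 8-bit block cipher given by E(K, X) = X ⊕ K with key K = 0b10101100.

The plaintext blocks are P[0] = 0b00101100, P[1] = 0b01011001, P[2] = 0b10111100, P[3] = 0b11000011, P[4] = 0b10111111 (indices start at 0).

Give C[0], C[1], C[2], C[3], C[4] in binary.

ECB encryption: C_i = E(K, P_i).
C[0]: E(K, 0b00101100) = 0b10000000.
C[1]: E(K, 0b01011001) = 0b11110101.
C[2]: E(K, 0b10111100) = 0b00010000.
C[3]: E(K, 0b11000011) = 0b01101111.
C[4]: E(K, 0b10111111) = 0b00010011.

C[0] = 0b10000000, C[1] = 0b11110101, C[2] = 0b00010000, C[3] = 0b01101111, C[4] = 0b00010011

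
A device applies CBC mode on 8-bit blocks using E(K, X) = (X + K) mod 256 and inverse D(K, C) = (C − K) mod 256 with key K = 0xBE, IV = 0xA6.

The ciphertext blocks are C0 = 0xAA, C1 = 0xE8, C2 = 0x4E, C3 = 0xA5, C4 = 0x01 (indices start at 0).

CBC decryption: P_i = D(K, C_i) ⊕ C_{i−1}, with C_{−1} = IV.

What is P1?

P1 = 0x80

P1: D(K, 0xE8) = 0x2A; 0x2A ⊕ 0xAA = 0x80.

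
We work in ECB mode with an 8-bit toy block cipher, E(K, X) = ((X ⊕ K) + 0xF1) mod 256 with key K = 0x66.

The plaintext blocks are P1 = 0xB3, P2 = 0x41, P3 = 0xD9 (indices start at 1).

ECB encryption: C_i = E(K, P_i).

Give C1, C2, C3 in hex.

C1: E(K, 0xB3) = 0xC6.
C2: E(K, 0x41) = 0x18.
C3: E(K, 0xD9) = 0xB0.

C1 = 0xC6, C2 = 0x18, C3 = 0xB0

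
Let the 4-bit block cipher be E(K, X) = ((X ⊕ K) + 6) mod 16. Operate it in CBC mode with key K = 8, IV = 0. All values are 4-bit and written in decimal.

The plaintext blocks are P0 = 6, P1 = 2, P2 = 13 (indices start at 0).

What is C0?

CBC encryption: C_i = E(K, P_i ⊕ C_{i−1}), with C_{−1} = IV.
C0: P0 ⊕ 0 = 6; E(K, 6) = 4.

C0 = 4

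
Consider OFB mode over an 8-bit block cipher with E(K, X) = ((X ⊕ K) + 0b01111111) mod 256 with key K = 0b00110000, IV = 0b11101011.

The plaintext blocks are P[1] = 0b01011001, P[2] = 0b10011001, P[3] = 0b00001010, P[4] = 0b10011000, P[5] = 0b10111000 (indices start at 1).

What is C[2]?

OFB encryption: S_i = E(K, S_{i−1}) with S_{0} = IV; C_i = P_i ⊕ S_i.
C[1]: S = E(K, 0b11101011) = 0b01011010; 0b01011001 ⊕ 0b01011010 = 0b00000011.
C[2]: S = E(K, 0b01011010) = 0b11101001; 0b10011001 ⊕ 0b11101001 = 0b01110000.

C[2] = 0b01110000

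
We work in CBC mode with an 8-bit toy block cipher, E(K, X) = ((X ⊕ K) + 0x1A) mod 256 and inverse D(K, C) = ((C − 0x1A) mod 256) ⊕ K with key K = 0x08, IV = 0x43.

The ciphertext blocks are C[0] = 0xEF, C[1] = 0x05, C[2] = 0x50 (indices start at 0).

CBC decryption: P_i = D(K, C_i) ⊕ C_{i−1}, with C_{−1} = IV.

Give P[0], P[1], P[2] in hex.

P[0] = 0x9E, P[1] = 0x0C, P[2] = 0x3B

P[0]: D(K, 0xEF) = 0xDD; 0xDD ⊕ 0x43 = 0x9E.
P[1]: D(K, 0x05) = 0xE3; 0xE3 ⊕ 0xEF = 0x0C.
P[2]: D(K, 0x50) = 0x3E; 0x3E ⊕ 0x05 = 0x3B.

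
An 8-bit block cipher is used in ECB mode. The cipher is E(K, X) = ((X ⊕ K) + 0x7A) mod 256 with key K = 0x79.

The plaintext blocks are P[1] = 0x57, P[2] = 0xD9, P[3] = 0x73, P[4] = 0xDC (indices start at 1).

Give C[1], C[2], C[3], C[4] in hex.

C[1] = 0xA8, C[2] = 0x1A, C[3] = 0x84, C[4] = 0x1F

ECB encryption: C_i = E(K, P_i).
C[1]: E(K, 0x57) = 0xA8.
C[2]: E(K, 0xD9) = 0x1A.
C[3]: E(K, 0x73) = 0x84.
C[4]: E(K, 0xDC) = 0x1F.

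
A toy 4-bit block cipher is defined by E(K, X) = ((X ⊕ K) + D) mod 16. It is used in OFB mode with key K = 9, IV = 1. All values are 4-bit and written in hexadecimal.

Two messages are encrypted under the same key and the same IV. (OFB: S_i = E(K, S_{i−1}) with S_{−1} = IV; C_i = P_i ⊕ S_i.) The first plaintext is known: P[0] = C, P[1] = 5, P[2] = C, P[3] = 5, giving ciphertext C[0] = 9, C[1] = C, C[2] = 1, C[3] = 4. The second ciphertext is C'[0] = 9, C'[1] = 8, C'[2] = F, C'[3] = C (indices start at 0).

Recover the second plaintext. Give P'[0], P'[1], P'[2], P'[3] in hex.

P'[0] = C, P'[1] = 1, P'[2] = 2, P'[3] = D

In OFB with a reused IV, both messages share the same keystream S_i, so C_i ⊕ C'_i = P_i ⊕ P'_i and thus P'_i = P_i ⊕ C_i ⊕ C'_i.
P'[0]: C ⊕ 9 ⊕ 9 = C.
P'[1]: 5 ⊕ C ⊕ 8 = 1.
P'[2]: C ⊕ 1 ⊕ F = 2.
P'[3]: 5 ⊕ 4 ⊕ C = D.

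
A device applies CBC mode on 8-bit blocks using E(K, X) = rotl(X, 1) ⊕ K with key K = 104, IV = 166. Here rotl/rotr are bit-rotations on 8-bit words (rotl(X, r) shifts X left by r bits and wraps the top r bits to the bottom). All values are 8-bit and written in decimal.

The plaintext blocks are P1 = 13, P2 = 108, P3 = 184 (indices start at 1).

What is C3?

CBC encryption: C_i = E(K, P_i ⊕ C_{i−1}), with C_{0} = IV.
C1: P1 ⊕ 166 = 171; E(K, 171) = 63.
C2: P2 ⊕ 63 = 83; E(K, 83) = 206.
C3: P3 ⊕ 206 = 118; E(K, 118) = 132.

C3 = 132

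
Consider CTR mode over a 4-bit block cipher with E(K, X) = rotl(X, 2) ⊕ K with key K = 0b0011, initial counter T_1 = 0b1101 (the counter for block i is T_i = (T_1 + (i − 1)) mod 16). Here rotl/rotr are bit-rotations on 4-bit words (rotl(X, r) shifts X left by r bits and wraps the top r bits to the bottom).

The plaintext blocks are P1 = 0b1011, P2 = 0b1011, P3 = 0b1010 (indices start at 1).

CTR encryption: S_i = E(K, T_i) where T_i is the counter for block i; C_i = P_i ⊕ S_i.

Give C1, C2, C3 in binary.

C1 = 0b1111, C2 = 0b0011, C3 = 0b0110

C1: T = 0b1101, S = E(K, T) = 0b0100; 0b1011 ⊕ 0b0100 = 0b1111.
C2: T = 0b1110, S = E(K, T) = 0b1000; 0b1011 ⊕ 0b1000 = 0b0011.
C3: T = 0b1111, S = E(K, T) = 0b1100; 0b1010 ⊕ 0b1100 = 0b0110.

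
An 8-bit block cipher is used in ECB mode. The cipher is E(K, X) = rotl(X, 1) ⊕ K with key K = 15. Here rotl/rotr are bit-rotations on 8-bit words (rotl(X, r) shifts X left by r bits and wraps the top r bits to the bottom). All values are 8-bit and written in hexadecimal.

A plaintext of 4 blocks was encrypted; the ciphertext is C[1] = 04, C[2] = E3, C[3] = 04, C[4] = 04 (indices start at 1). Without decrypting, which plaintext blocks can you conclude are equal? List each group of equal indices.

P[1] = P[3] = P[4]

ECB encrypts each block independently with the same key, so equal ciphertext blocks imply equal plaintext blocks.
C[1] = C[3] = C[4] = 04, so P[1] = P[3] = P[4].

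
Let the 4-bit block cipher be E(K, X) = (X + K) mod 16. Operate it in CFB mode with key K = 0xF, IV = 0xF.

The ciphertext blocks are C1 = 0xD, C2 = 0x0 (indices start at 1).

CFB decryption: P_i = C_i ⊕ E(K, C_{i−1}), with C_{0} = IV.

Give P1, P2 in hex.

P1 = 0x3, P2 = 0xC

P1: E(K, 0xF) = 0xE; 0xD ⊕ 0xE = 0x3.
P2: E(K, 0xD) = 0xC; 0x0 ⊕ 0xC = 0xC.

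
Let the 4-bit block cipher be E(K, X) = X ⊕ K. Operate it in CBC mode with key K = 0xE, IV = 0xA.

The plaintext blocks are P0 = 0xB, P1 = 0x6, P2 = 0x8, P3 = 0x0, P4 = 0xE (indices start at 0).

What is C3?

C3 = 0xF

CBC encryption: C_i = E(K, P_i ⊕ C_{i−1}), with C_{−1} = IV.
C0: P0 ⊕ 0xA = 0x1; E(K, 0x1) = 0xF.
C1: P1 ⊕ 0xF = 0x9; E(K, 0x9) = 0x7.
C2: P2 ⊕ 0x7 = 0xF; E(K, 0xF) = 0x1.
C3: P3 ⊕ 0x1 = 0x1; E(K, 0x1) = 0xF.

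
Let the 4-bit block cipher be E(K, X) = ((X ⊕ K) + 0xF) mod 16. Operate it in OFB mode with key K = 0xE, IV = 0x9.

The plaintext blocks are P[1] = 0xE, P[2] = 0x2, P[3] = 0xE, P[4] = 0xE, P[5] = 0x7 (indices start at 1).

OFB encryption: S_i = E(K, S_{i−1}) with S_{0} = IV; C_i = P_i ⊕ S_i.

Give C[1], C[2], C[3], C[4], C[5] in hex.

C[1] = 0x8, C[2] = 0x5, C[3] = 0x6, C[4] = 0xB, C[5] = 0xD

C[1]: S = E(K, 0x9) = 0x6; 0xE ⊕ 0x6 = 0x8.
C[2]: S = E(K, 0x6) = 0x7; 0x2 ⊕ 0x7 = 0x5.
C[3]: S = E(K, 0x7) = 0x8; 0xE ⊕ 0x8 = 0x6.
C[4]: S = E(K, 0x8) = 0x5; 0xE ⊕ 0x5 = 0xB.
C[5]: S = E(K, 0x5) = 0xA; 0x7 ⊕ 0xA = 0xD.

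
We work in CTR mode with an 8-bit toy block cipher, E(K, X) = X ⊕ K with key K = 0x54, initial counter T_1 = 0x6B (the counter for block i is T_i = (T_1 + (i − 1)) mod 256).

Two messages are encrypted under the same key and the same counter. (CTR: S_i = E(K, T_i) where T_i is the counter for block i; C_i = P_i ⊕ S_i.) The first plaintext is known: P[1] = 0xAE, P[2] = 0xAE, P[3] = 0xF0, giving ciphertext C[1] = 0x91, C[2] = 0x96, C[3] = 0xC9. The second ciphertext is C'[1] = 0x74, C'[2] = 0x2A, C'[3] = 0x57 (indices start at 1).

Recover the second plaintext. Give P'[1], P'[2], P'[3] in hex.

P'[1] = 0x4B, P'[2] = 0x12, P'[3] = 0x6E

In CTR with a reused counter, both messages share the same keystream S_i, so C_i ⊕ C'_i = P_i ⊕ P'_i and thus P'_i = P_i ⊕ C_i ⊕ C'_i.
P'[1]: 0xAE ⊕ 0x91 ⊕ 0x74 = 0x4B.
P'[2]: 0xAE ⊕ 0x96 ⊕ 0x2A = 0x12.
P'[3]: 0xF0 ⊕ 0xC9 ⊕ 0x57 = 0x6E.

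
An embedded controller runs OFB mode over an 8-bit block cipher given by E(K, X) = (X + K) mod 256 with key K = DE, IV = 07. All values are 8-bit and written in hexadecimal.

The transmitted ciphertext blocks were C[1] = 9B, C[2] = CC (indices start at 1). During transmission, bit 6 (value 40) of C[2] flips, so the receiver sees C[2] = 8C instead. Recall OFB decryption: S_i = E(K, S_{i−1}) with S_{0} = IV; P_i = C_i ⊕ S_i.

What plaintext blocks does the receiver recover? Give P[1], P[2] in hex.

Only C[2] changed, to 8C. In OFB, a change in C_i flips the same bit in P_i only; the keystream is unaffected. Decrypting the received ciphertext:
P[1]: S = E(K, 07) = E5; 9B ⊕ E5 = 7E.
P[2]: S = E(K, E5) = C3; 8C ⊕ C3 = 4F.
Blocks that differ from the original plaintext: P[2].

P[1] = 7E, P[2] = 4F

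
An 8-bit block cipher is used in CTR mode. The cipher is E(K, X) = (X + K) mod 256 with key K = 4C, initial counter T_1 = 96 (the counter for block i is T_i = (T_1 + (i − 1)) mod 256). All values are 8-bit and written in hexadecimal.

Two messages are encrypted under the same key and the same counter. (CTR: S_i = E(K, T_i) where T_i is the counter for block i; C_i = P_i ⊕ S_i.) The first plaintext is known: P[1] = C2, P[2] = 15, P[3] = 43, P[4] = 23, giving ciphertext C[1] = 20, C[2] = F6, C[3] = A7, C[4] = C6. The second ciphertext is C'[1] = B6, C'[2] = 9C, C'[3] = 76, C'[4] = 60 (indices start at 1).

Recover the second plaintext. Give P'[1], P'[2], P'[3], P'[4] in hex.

P'[1] = 54, P'[2] = 7F, P'[3] = 92, P'[4] = 85

In CTR with a reused counter, both messages share the same keystream S_i, so C_i ⊕ C'_i = P_i ⊕ P'_i and thus P'_i = P_i ⊕ C_i ⊕ C'_i.
P'[1]: C2 ⊕ 20 ⊕ B6 = 54.
P'[2]: 15 ⊕ F6 ⊕ 9C = 7F.
P'[3]: 43 ⊕ A7 ⊕ 76 = 92.
P'[4]: 23 ⊕ C6 ⊕ 60 = 85.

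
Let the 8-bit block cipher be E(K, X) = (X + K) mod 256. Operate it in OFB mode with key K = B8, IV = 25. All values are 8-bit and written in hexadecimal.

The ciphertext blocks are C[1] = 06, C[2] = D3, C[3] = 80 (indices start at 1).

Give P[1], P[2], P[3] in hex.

OFB decryption: S_i = E(K, S_{i−1}) with S_{0} = IV; P_i = C_i ⊕ S_i.
P[1]: S = E(K, 25) = DD; 06 ⊕ DD = DB.
P[2]: S = E(K, DD) = 95; D3 ⊕ 95 = 46.
P[3]: S = E(K, 95) = 4D; 80 ⊕ 4D = CD.

P[1] = DB, P[2] = 46, P[3] = CD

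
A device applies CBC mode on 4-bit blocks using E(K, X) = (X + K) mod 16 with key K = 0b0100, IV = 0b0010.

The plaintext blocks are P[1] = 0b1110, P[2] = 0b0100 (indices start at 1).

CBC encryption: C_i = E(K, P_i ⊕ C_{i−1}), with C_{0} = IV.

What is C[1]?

C[1]: P[1] ⊕ 0b0010 = 0b1100; E(K, 0b1100) = 0b0000.

C[1] = 0b0000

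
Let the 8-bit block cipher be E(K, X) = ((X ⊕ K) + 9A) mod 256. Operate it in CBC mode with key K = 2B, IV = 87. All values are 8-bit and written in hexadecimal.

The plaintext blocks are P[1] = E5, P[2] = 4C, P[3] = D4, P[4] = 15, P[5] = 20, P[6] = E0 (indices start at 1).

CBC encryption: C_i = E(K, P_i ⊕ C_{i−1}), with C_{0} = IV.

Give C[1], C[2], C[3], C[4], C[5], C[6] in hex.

C[1] = E3, C[2] = 1E, C[3] = 7B, C[4] = DF, C[5] = 6E, C[6] = 3F

C[1]: P[1] ⊕ 87 = 62; E(K, 62) = E3.
C[2]: P[2] ⊕ E3 = AF; E(K, AF) = 1E.
C[3]: P[3] ⊕ 1E = CA; E(K, CA) = 7B.
C[4]: P[4] ⊕ 7B = 6E; E(K, 6E) = DF.
C[5]: P[5] ⊕ DF = FF; E(K, FF) = 6E.
C[6]: P[6] ⊕ 6E = 8E; E(K, 8E) = 3F.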